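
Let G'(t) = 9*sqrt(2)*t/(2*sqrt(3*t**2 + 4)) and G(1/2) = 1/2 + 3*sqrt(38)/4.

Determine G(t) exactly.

G(t) = 3*sqrt(3*t**2/2 + 2) + 1/2

G'(t) matches the chain-rule pattern g'(h)*h' with inner function h(t) = 3*t**2/2 + 2; substituting u = h(t) collapses the integral.
A general antiderivative is 3*sqrt(3*t**2/2 + 2) + C.
The condition gives C = 1/2 + 3*sqrt(38)/4 - (3*sqrt(38)/4) = 1/2.
So G(t) = 3*sqrt(3*t**2/2 + 2) + 1/2.
Check: d/dt[3*sqrt(3*t**2/2 + 2) + 1/2] = 9*sqrt(2)*t/(2*sqrt(3*t**2 + 4)) = G'(t).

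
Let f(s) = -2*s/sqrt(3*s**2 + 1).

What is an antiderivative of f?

An antiderivative is F(s) = -2*sqrt(3*s**2 + 1)/3.

The substitution u = 3*s**2 + 1 works: f is exactly (dF/du)*(du/ds) for that inner function.
Check: d/ds[-2*sqrt(3*s**2 + 1)/3] = -2*s/sqrt(3*s**2 + 1) = f(s).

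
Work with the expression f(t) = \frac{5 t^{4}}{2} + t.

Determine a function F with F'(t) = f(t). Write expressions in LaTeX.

An antiderivative is F(t) = \frac{t^{5}}{2} + \frac{t^{2}}{2}.

Integrate term by term and add the pieces.
Check: d/dt[\frac{t^{5}}{2} + \frac{t^{2}}{2}] = \frac{5 t^{4}}{2} + t = f(t).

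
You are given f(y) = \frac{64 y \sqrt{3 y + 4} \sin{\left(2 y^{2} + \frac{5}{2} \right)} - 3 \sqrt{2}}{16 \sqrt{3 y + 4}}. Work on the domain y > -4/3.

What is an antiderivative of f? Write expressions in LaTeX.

An antiderivative is F(y) = - \frac{\sqrt{\frac{3 y}{2} + 2}}{4} - \cos{\left(2 y^{2} + \frac{5}{2} \right)}.

Any candidate F(y) must reproduce f(y) exactly when differentiated.
Check: d/dy[- \frac{\sqrt{\frac{3 y}{2} + 2}}{4} - \cos{\left(2 y^{2} + \frac{5}{2} \right)}] = \frac{64 y \sqrt{3 y + 4} \sin{\left(2 y^{2} + \frac{5}{2} \right)} - 3 \sqrt{2}}{16 \sqrt{3 y + 4}} = f(y).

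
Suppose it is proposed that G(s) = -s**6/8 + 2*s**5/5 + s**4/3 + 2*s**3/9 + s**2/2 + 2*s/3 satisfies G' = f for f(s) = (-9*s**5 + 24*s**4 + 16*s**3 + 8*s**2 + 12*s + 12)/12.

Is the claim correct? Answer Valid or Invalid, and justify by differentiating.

Invalid: d/ds[G] - f = -1/3, which is not 0.

d/ds[G] = -3*s**5/4 + 2*s**4 + 4*s**3/3 + 2*s**2/3 + s + 2/3
d/ds[G] - f(s) = -1/3 != 0.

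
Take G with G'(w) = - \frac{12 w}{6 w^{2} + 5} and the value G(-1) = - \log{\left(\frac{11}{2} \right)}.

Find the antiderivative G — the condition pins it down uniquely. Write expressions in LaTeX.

G(w) = - \log{\left(3 w^{2} + \frac{5}{2} \right)}

G'(w) matches the chain-rule pattern g'(h)*h' with inner function h(w) = 3 w^{2} + \frac{5}{2}; substituting u = h(w) collapses the integral.
A general antiderivative is - \log{\left(3 w^{2} + \frac{5}{2} \right)} + C.
The condition gives C = - \log{\left(\frac{11}{2} \right)} - (- \log{\left(\frac{11}{2} \right)}) = 0.
So G(w) = - \log{\left(3 w^{2} + \frac{5}{2} \right)}.
Check: d/dw[- \log{\left(3 w^{2} + \frac{5}{2} \right)}] = - \frac{12 w}{6 w^{2} + 5} = G'(w).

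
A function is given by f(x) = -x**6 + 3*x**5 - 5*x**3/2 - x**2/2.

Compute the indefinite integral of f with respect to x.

The integrand splits into summands that can be handled one at a time.
Check: d/dx[-x**7/7 + x**6/2 - 5*x**4/8 - x**3/6] = -x**6 + 3*x**5 - 5*x**3/2 - x**2/2 = f(x).

F(x) = -x**7/7 + x**6/2 - 5*x**4/8 - x**3/6 + C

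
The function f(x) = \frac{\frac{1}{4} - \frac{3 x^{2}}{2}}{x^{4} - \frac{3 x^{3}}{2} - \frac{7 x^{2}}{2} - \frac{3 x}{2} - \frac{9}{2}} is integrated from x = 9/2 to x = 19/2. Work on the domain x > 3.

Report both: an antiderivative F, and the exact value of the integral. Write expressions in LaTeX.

Factor the denominator (2 \left(x - 3\right) \left(2 x + 3\right) \left(x^{2} + 1\right)) and decompose: f = \frac{7 \left(3 x - 11\right)}{260 \left(x^{2} + 1\right)} + \frac{50}{117 \left(2 x + 3\right)} - \frac{53}{180 \left(x - 3\right)}; each piece integrates to a log, atan, or power term.
F(x) = - \frac{1378 \log{\left(x - 3 \right)} - 1000 \log{\left(x + \frac{3}{2} \right)} - 189 \log{\left(x^{2} + 1 \right)} + 1386 \operatorname{atan}{\left(x \right)}}{4680} is an antiderivative of f.
Check: d/dx[- \frac{1378 \log{\left(x - 3 \right)} - 1000 \log{\left(x + \frac{3}{2} \right)} - 189 \log{\left(x^{2} + 1 \right)} + 1386 \operatorname{atan}{\left(x \right)}}{4680}] = \frac{1 - 6 x^{2}}{4 x^{4} - 6 x^{3} - 14 x^{2} - 6 x - 18}, which equals f(x).
F(19/2) = - \frac{53 \log{\left(\frac{13}{2} \right)}}{180} - \frac{77 \operatorname{atan}{\left(\frac{19}{2} \right)}}{260} + \frac{21 \log{\left(\frac{365}{4} \right)}}{520} + \frac{25 \log{\left(11 \right)}}{117}; F(9/2) = - \frac{77 \operatorname{atan}{\left(\frac{9}{2} \right)}}{260} - \frac{53 \log{\left(\frac{3}{2} \right)}}{180} + \frac{21 \log{\left(\frac{85}{4} \right)}}{520} + \frac{25 \log{\left(6 \right)}}{117}.
Integral = F(19/2) - F(9/2) = - \frac{53 \log{\left(\frac{13}{2} \right)}}{180} - \frac{77 \operatorname{atan}{\left(\frac{19}{2} \right)}}{260} - \frac{25 \log{\left(6 \right)}}{117} - \frac{21 \log{\left(\frac{85}{4} \right)}}{520} + \frac{53 \log{\left(\frac{3}{2} \right)}}{180} + \frac{21 \log{\left(\frac{365}{4} \right)}}{520} + \frac{77 \operatorname{atan}{\left(\frac{9}{2} \right)}}{260} + \frac{25 \log{\left(11 \right)}}{117}.

Antiderivative: F(x) = - \frac{1378 \log{\left(x - 3 \right)} - 1000 \log{\left(x + \frac{3}{2} \right)} - 189 \log{\left(x^{2} + 1 \right)} + 1386 \operatorname{atan}{\left(x \right)}}{4680}; value = - \frac{53 \log{\left(\frac{13}{2} \right)}}{180} - \frac{77 \operatorname{atan}{\left(\frac{19}{2} \right)}}{260} - \frac{25 \log{\left(6 \right)}}{117} - \frac{21 \log{\left(\frac{85}{4} \right)}}{520} + \frac{53 \log{\left(\frac{3}{2} \right)}}{180} + \frac{21 \log{\left(\frac{365}{4} \right)}}{520} + \frac{77 \operatorname{atan}{\left(\frac{9}{2} \right)}}{260} + \frac{25 \log{\left(11 \right)}}{117}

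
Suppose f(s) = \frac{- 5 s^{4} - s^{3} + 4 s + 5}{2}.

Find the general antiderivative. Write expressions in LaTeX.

F(s) = - \frac{s^{5}}{2} - \frac{s^{4}}{8} + s^{2} + \frac{5 s}{2} + C

A first test for any F(s): its s-derivative must equal f(s) identically.
Check: d/ds[- \frac{s^{5}}{2} - \frac{s^{4}}{8} + s^{2} + \frac{5 s}{2}] = - \frac{5 s^{4}}{2} - \frac{s^{3}}{2} + 2 s + \frac{5}{2}, which equals f(s).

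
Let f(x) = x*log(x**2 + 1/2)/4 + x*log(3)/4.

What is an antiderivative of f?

An antiderivative is F(x) = x**2*log(3*x**2 + 3/2)/8 - x**2/8 + log(2*x**2 + 1)/16.

The integrand splits into summands that can be handled one at a time.
Check: d/dx[x**2*log(3*x**2 + 3/2)/8 - x**2/8 + log(2*x**2 + 1)/16] = x*log(x**2 + 1/2)/4 + x*log(3)/4 = f(x).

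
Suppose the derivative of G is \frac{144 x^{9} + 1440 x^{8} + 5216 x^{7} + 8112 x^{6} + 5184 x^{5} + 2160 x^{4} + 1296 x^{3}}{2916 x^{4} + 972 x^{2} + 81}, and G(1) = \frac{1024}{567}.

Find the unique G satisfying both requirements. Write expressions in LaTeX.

Recognize the product-rule pattern: G'(x) = u'v + uv' with u = \frac{4}{3 \left(2 x^{2} + \frac{1}{3}\right)}, v = \left(- \frac{x^{2}}{3} - x\right)^{4}, so integration by parts undoes it.
A general antiderivative is \frac{4 \left(- \frac{x^{2}}{3} - x\right)^{4}}{3 \left(2 x^{2} + \frac{1}{3}\right)} + C.
The condition gives C = \frac{1024}{567} - (\frac{1024}{567}) = 0.
So G(x) = \frac{4 x^{4} \left(- x - 3\right)^{4}}{81 \left(6 x^{2} + 1\right)}.
Check: d/dx[\frac{4 x^{4} \left(- x - 3\right)^{4}}{81 \left(6 x^{2} + 1\right)}] = \frac{144 x^{9} + 1440 x^{8} + 5216 x^{7} + 8112 x^{6} + 5184 x^{5} + 2160 x^{4} + 1296 x^{3}}{2916 x^{4} + 972 x^{2} + 81} = G'(x).

G(x) = \frac{4 x^{4} \left(- x - 3\right)^{4}}{81 \left(6 x^{2} + 1\right)}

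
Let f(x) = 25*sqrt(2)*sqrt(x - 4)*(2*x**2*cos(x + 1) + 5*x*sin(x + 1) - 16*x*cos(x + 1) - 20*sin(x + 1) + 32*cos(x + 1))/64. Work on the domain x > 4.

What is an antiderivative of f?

f has the shape u'v + uv' for u = 25*(x/2 - 2)**(5/2)/4 and v = sin(x + 1) — it is the derivative of the product u*v.
Check: d/dx[sqrt(2)*(25*x**2*sqrt(x - 4)*sin(x + 1) - 200*x*sqrt(x - 4)*sin(x + 1) + 400*sqrt(x - 4)*sin(x + 1))/32] = (50*sqrt(2)*x**3*cos(x + 1) + 125*sqrt(2)*x**2*sin(x + 1) - 600*sqrt(2)*x**2*cos(x + 1) - 1000*sqrt(2)*x*sin(x + 1) + 2400*sqrt(2)*x*cos(x + 1) + 2000*sqrt(2)*sin(x + 1) - 3200*sqrt(2)*cos(x + 1))/(64*sqrt(x - 4)), which equals f(x).

An antiderivative is F(x) = sqrt(2)*(25*x**2*sqrt(x - 4)*sin(x + 1) - 200*x*sqrt(x - 4)*sin(x + 1) + 400*sqrt(x - 4)*sin(x + 1))/32.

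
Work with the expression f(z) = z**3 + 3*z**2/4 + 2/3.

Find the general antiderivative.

Integrate term by term and add the pieces.
Check: d/dz[z*(3*z**3 + 3*z**2 + 8)/12] = z**3 + 3*z**2/4 + 2/3 = f(z).

F(z) = z*(3*z**3 + 3*z**2 + 8)/12 + C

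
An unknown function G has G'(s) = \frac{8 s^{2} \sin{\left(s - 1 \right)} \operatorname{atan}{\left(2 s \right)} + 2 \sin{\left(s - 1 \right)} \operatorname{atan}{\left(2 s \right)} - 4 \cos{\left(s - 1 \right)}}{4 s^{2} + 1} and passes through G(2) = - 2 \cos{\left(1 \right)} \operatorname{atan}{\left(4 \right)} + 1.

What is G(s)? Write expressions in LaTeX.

G(s) = - 2 \cos{\left(s - 1 \right)} \operatorname{atan}{\left(2 s \right)} + 1

Recognize the product-rule pattern: G'(s) = u'v + uv' with u = - 2 \operatorname{atan}{\left(2 s \right)}, v = \cos{\left(s - 1 \right)}, so integration by parts undoes it.
A general antiderivative is - 2 \cos{\left(s - 1 \right)} \operatorname{atan}{\left(2 s \right)} + C.
The condition gives C = - 2 \cos{\left(1 \right)} \operatorname{atan}{\left(4 \right)} + 1 - (- 2 \cos{\left(1 \right)} \operatorname{atan}{\left(4 \right)}) = 1.
So G(s) = - 2 \cos{\left(s - 1 \right)} \operatorname{atan}{\left(2 s \right)} + 1.
Check: d/ds[- 2 \cos{\left(s - 1 \right)} \operatorname{atan}{\left(2 s \right)} + 1] = \frac{8 s^{2} \sin{\left(s - 1 \right)} \operatorname{atan}{\left(2 s \right)} + 2 \sin{\left(s - 1 \right)} \operatorname{atan}{\left(2 s \right)} - 4 \cos{\left(s - 1 \right)}}{4 s^{2} + 1} = G'(s).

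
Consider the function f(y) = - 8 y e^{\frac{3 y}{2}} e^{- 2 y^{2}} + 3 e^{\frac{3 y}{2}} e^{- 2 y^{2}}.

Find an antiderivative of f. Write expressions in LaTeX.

The substitution u = - 2 y^{2} + \frac{3 y}{2} works: f is exactly (dF/du)*(du/dy) for that inner function.
Check: d/dy[2 e^{\frac{3 y}{2}} e^{- 2 y^{2}}] = \left(- 8 y e^{\frac{3 y}{2}} + 3 e^{\frac{3 y}{2}}\right) e^{- 2 y^{2}}, which equals f(y).

An antiderivative is F(y) = 2 e^{\frac{3 y}{2}} e^{- 2 y^{2}}.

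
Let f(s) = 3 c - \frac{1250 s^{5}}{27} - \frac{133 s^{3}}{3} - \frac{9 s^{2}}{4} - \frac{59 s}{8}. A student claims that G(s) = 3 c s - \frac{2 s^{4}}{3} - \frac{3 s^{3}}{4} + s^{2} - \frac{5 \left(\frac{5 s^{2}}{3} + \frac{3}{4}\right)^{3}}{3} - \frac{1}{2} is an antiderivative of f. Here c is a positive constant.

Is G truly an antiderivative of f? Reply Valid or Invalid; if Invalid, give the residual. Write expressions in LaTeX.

d/ds[G] = 3 c - \frac{1250 s^{5}}{27} - \frac{133 s^{3}}{3} - \frac{9 s^{2}}{4} - \frac{59 s}{8}
This equals f(s) exactly, so the claim holds.

Valid: G'(s) = f(s).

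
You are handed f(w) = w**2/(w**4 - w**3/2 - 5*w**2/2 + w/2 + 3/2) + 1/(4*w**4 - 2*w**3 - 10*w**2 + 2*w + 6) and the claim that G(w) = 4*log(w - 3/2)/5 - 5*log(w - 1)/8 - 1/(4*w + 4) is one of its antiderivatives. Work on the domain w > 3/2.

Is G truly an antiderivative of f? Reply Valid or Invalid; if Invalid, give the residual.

Invalid: d/dw[G] - f = 7/(40*w + 40), which is not 0.

d/dw[G] = (14*w**3 + 59*w**2 - 14*w + 41)/(80*w**4 - 40*w**3 - 200*w**2 + 40*w + 120)
d/dw[G] - f(w) = 7/(40*w + 40) != 0.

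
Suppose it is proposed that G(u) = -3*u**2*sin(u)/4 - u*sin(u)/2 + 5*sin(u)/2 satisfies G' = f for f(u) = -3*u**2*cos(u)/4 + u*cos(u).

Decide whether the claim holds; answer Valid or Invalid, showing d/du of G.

d/du[G] = -3*u**2*cos(u)/4 - 3*u*sin(u)/2 - u*cos(u)/2 - sin(u)/2 + 5*cos(u)/2
d/du[G] - f(u) = -3*u*sin(u)/2 - 3*u*cos(u)/2 - sin(u)/2 + 5*cos(u)/2 != 0.

Invalid: d/du[G] - f = -3*u*sin(u)/2 - 3*u*cos(u)/2 - sin(u)/2 + 5*cos(u)/2, which is not 0.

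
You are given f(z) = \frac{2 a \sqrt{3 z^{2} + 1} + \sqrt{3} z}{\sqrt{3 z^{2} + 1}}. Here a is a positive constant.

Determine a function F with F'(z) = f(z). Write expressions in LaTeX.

An antiderivative is F(z) = 2 a z + \sqrt{z^{2} + \frac{1}{3}}.

Since d/dz undoes antidifferentiation here, F'(z) = f(z) is required of F(z).
Check: d/dz[2 a z + \sqrt{z^{2} + \frac{1}{3}}] = \frac{2 a \sqrt{3 z^{2} + 1} + \sqrt{3} z}{\sqrt{3 z^{2} + 1}} = f(z).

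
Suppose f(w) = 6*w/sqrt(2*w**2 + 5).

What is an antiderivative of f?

An antiderivative is F(w) = 3*sqrt(2*w**2 + 5).

f matches the chain-rule pattern g'(h)*h' with inner function h(w) = 2*w**2 + 5; substituting u = h(w) collapses the integral.
Check: d/dw[3*sqrt(2*w**2 + 5)] = 6*w/sqrt(2*w**2 + 5) = f(w).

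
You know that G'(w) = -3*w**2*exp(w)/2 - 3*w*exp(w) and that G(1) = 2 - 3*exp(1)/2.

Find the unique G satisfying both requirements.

Recognize the product-rule pattern: G'(w) = u'v + uv' with u = -3*w**2/2, v = exp(w), so integration by parts undoes it.
A general antiderivative is -3*w**2*exp(w)/2 + C.
The condition gives C = 2 - 3*exp(1)/2 - (-3*exp(1)/2) = 2.
So G(w) = -3*w**2*exp(w)/2 + 2.
Check: d/dw[-3*w**2*exp(w)/2 + 2] = -3*w**2*exp(w)/2 - 3*w*exp(w) = G'(w).

G(w) = -3*w**2*exp(w)/2 + 2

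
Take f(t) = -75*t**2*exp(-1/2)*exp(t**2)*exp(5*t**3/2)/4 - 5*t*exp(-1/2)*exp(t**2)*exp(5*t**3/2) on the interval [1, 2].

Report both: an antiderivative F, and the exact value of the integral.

Antiderivative: F(t) = -5*exp(5*t**3/2 + t**2 - 1/2)/2; value = -5*exp(47/2)/2 + 5*exp(3)/2

f matches the chain-rule pattern g'(h)*h' with inner function h(t) = 5*t**3/2 + t**2 - 1/2; substituting u = h(t) collapses the integral.
F(t) = -5*exp(5*t**3/2 + t**2 - 1/2)/2 is an antiderivative of f.
Check: d/dt[-5*exp(5*t**3/2 + t**2 - 1/2)/2] = -75*t**2*exp(-1/2)*exp(t**2)*exp(5*t**3/2)/4 - 5*t*exp(-1/2)*exp(t**2)*exp(5*t**3/2) = f(t).
F(2) = -5*exp(47/2)/2; F(1) = -5*exp(3)/2.
Integral = F(2) - F(1) = -5*exp(47/2)/2 + 5*exp(3)/2.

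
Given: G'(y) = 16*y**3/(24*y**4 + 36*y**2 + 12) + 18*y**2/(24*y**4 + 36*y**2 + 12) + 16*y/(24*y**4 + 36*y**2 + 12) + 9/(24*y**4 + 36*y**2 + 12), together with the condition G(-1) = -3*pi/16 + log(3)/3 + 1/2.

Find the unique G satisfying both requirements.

Integrate term by term and add the pieces.
A general antiderivative is log(2*y**2 + 1)/3 + 3*atan(y)/4 + C.
The condition gives C = -3*pi/16 + log(3)/3 + 1/2 - (-3*pi/16 + log(3)/3) = 1/2.
So G(y) = log(2*y**2 + 1)/3 + 3*atan(y)/4 + 1/2.
Check: d/dy[log(2*y**2 + 1)/3 + 3*atan(y)/4 + 1/2] = (16*y**3 + 18*y**2 + 16*y + 9)/(24*y**4 + 36*y**2 + 12), which equals G'(y).

G(y) = log(2*y**2 + 1)/3 + 3*atan(y)/4 + 1/2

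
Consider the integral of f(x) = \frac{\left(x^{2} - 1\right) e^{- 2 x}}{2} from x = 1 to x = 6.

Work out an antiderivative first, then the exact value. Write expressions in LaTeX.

Antiderivative: F(x) = \frac{\left(- 2 x^{2} - 2 x + 1\right) e^{- 2 x}}{8}; value = - \frac{83}{8 e^{12}} + \frac{3}{8 e^{2}}

Recognize the product-rule pattern: f = u'v + uv' with u = - \frac{x^{2}}{4} - \frac{x}{4} + \frac{1}{8}, v = e^{- 2 x}, so integration by parts undoes it.
F(x) = \frac{\left(- 2 x^{2} - 2 x + 1\right) e^{- 2 x}}{8} is an antiderivative of f.
Check: d/dx[\frac{\left(- 2 x^{2} - 2 x + 1\right) e^{- 2 x}}{8}] = \frac{\left(x^{2} - 1\right) e^{- 2 x}}{2} = f(x).
F(6) = - \frac{83}{8 e^{12}}; F(1) = - \frac{3}{8 e^{2}}.
Integral = F(6) - F(1) = - \frac{83}{8 e^{12}} + \frac{3}{8 e^{2}}.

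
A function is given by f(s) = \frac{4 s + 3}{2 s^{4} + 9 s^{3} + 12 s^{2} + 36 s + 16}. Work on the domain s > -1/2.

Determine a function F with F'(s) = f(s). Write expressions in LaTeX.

Factor the denominator (\left(s + 4\right) \left(2 s + 1\right) \left(s^{2} + 4\right)) and decompose: f = - \frac{43 s - 132}{340 \left(s^{2} + 4\right)} + \frac{8}{119 \left(2 s + 1\right)} + \frac{13}{140 \left(s + 4\right)}; each piece integrates to a log, atan, or power term.
Check: d/ds[\frac{4 \log{\left(s + \frac{1}{2} \right)}}{119} + \frac{13 \log{\left(s + 4 \right)}}{140} - \frac{43 \log{\left(s^{2} + 4 \right)}}{680} + \frac{33 \operatorname{atan}{\left(\frac{s}{2} \right)}}{170}] = \frac{4 s + 3}{2 s^{4} + 9 s^{3} + 12 s^{2} + 36 s + 16} = f(s).

An antiderivative is F(s) = \frac{4 \log{\left(s + \frac{1}{2} \right)}}{119} + \frac{13 \log{\left(s + 4 \right)}}{140} - \frac{43 \log{\left(s^{2} + 4 \right)}}{680} + \frac{33 \operatorname{atan}{\left(\frac{s}{2} \right)}}{170}.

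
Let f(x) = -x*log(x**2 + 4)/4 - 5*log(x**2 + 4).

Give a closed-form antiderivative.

An antiderivative is F(x) = -x**2*log(x**2 + 4)/8 + x**2/8 - 5*x*log(x**2 + 4) + 10*x - log(x**2 + 4)/2 - 20*atan(x/2).

The integrand splits into summands that can be handled one at a time.
Check: d/dx[-x**2*log(x**2 + 4)/8 + x**2/8 - 5*x*log(x**2 + 4) + 10*x - log(x**2 + 4)/2 - 20*atan(x/2)] = -x*log(x**2 + 4)/4 - 5*log(x**2 + 4) = f(x).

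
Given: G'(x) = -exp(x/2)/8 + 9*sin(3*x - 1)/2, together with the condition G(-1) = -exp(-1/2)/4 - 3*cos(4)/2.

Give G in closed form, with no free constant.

The integrand splits into summands that can be handled one at a time.
A general antiderivative is -exp(x/2)/4 - 3*cos(3*x - 1)/2 + C.
The condition gives C = -exp(-1/2)/4 - 3*cos(4)/2 - (-exp(-1/2)/4 - 3*cos(4)/2) = 0.
So G(x) = -exp(x/2)/4 - 3*cos(3*x - 1)/2.
Check: d/dx[-exp(x/2)/4 - 3*cos(3*x - 1)/2] = -exp(x/2)/8 + 9*sin(3*x - 1)/2 = G'(x).

G(x) = -exp(x/2)/4 - 3*cos(3*x - 1)/2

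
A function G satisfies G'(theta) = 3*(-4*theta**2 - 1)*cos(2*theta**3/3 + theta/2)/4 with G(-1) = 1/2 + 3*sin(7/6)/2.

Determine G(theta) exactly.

G(theta) = (1 - 3*sin(2*theta**3/3 + theta/2))/2

The substitution u = 2*theta**3/3 + theta/2 works: G'(theta) is exactly (dG/du)*(du/dtheta) for that inner function.
A general antiderivative is -3*sin(2*theta**3/3 + theta/2)/2 + C.
The condition gives C = 1/2 + 3*sin(7/6)/2 - (3*sin(7/6)/2) = 1/2.
So G(theta) = (1 - 3*sin(2*theta**3/3 + theta/2))/2.
Check: d/dtheta[(1 - 3*sin(2*theta**3/3 + theta/2))/2] = -3*theta**2*cos(2*theta**3/3 + theta/2) - 3*cos(2*theta**3/3 + theta/2)/4, which equals G'(theta).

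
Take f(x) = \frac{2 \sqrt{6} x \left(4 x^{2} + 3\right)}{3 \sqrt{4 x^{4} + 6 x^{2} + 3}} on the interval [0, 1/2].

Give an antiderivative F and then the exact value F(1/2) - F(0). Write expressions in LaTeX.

The substitution u = \frac{2 x^{4}}{3} + x^{2} + \frac{1}{2} works: f is exactly (dF/du)*(du/dx) for that inner function.
F(x) = \frac{\sqrt{6} \sqrt{4 x^{4} + 6 x^{2} + 3}}{3} is an antiderivative of f.
Check: d/dx[\frac{\sqrt{6} \sqrt{4 x^{4} + 6 x^{2} + 3}}{3}] = \frac{8 \sqrt{6} x^{3} + 6 \sqrt{6} x}{3 \sqrt{4 x^{4} + 6 x^{2} + 3}}, which equals f(x).
F(1/2) = \frac{\sqrt{114}}{6}; F(0) = \sqrt{2}.
Integral = F(1/2) - F(0) = - \sqrt{2} + \frac{\sqrt{114}}{6}.

Antiderivative: F(x) = \frac{\sqrt{6} \sqrt{4 x^{4} + 6 x^{2} + 3}}{3}; value = - \sqrt{2} + \frac{\sqrt{114}}{6}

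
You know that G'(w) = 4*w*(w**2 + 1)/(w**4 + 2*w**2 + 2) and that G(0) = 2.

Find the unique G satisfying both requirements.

G(w) = log(w**4/2 + w**2 + 1) + 2

G'(w) matches the chain-rule pattern g'(h)*h' with inner function h(w) = w**4/2 + w**2 + 1; substituting u = h(w) collapses the integral.
A general antiderivative is log(w**4/2 + w**2 + 1) + C.
The condition gives C = 2 - (0) = 2.
So G(w) = log(w**4/2 + w**2 + 1) + 2.
Check: d/dw[log(w**4/2 + w**2 + 1) + 2] = (4*w**3 + 4*w)/(w**4 + 2*w**2 + 2), which equals G'(w).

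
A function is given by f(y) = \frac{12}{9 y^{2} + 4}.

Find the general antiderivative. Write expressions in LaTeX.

Check any antiderivative F(y) by computing F'(y) and comparing it with f(y).
Check: d/dy[2 \operatorname{atan}{\left(\frac{3 y}{2} \right)}] = \frac{12}{9 y^{2} + 4} = f(y).

F(y) = 2 \operatorname{atan}{\left(\frac{3 y}{2} \right)} + C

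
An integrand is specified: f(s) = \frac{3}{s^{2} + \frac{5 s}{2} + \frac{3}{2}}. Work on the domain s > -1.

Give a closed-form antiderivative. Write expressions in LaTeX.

An antiderivative is F(s) = 6 \left(\log{\left(s + 1 \right)} - \log{\left(s + \frac{3}{2} \right)}\right).

The denominator factors as \left(s + 1\right) \left(2 s + 3\right); partial fractions split f into directly integrable pieces: - \frac{12}{2 s + 3} + \frac{6}{s + 1}.
Check: d/ds[6 \left(\log{\left(s + 1 \right)} - \log{\left(s + \frac{3}{2} \right)}\right)] = \frac{6}{2 s^{2} + 5 s + 3}, which equals f(s).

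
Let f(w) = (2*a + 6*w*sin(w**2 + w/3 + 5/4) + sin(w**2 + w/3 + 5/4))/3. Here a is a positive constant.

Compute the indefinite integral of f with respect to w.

Whatever form F(w) takes, F'(w) = f(w) is non-negotiable.
Check: d/dw[2*a*w/3 - cos(w**2 + w/3 + 5/4)] = 2*a/3 + 2*w*sin(w**2 + w/3 + 5/4) + sin(w**2 + w/3 + 5/4)/3, which equals f(w).

F(w) = 2*a*w/3 - cos(w**2 + w/3 + 5/4) + C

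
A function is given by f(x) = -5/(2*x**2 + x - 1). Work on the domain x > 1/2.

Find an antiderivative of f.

Factor the denominator ((x + 1)*(2*x - 1)) and decompose: f = -10/(3*(2*x - 1)) + 5/(3*(x + 1)); each piece integrates to a log, atan, or power term.
Check: d/dx[-5*log(x - 1/2)/3 + 5*log(x + 1)/3] = -5/(2*x**2 + x - 1) = f(x).

An antiderivative is F(x) = -5*log(x - 1/2)/3 + 5*log(x + 1)/3.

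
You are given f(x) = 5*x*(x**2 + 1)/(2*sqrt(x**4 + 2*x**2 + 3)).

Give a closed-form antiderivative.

An antiderivative is F(x) = 5*sqrt(x**4 + 2*x**2 + 3)/4.

f matches the chain-rule pattern g'(h)*h' with inner function h(x) = x**4 + 2*x**2 + 3; substituting u = h(x) collapses the integral.
Check: d/dx[5*sqrt(x**4 + 2*x**2 + 3)/4] = (5*x**3 + 5*x)/(2*sqrt(x**4 + 2*x**2 + 3)), which equals f(x).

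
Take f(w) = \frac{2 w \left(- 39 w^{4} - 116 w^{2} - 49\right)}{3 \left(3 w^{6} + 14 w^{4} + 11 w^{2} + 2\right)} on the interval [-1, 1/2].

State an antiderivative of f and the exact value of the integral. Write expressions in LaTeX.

Whatever form F(w) takes, F'(w) = f(w) is non-negotiable.
F(w) = \frac{- 3 \log{\left(w^{2} + \frac{2}{3} \right)} - 5 \log{\left(\frac{w^{4}}{2} + 2 w^{2} + \frac{1}{2} \right)}}{3} is an antiderivative of f.
Check: d/dw[\frac{- 3 \log{\left(w^{2} + \frac{2}{3} \right)} - 5 \log{\left(\frac{w^{4}}{2} + 2 w^{2} + \frac{1}{2} \right)}}{3}] = \frac{- 78 w^{5} - 232 w^{3} - 98 w}{9 w^{6} + 42 w^{4} + 33 w^{2} + 6}, which equals f(w).
F(1/2) = - \frac{5 \log{\left(\frac{33}{32} \right)}}{3} - \log{\left(\frac{11}{12} \right)}; F(-1) = - \frac{5 \log{\left(3 \right)}}{3} - \log{\left(\frac{5}{3} \right)}.
Integral = F(1/2) - F(-1) = - \frac{5 \log{\left(\frac{33}{32} \right)}}{3} - \log{\left(\frac{11}{12} \right)} + \log{\left(\frac{5}{3} \right)} + \frac{5 \log{\left(3 \right)}}{3}.

Antiderivative: F(w) = \frac{- 3 \log{\left(w^{2} + \frac{2}{3} \right)} - 5 \log{\left(\frac{w^{4}}{2} + 2 w^{2} + \frac{1}{2} \right)}}{3}; value = - \frac{5 \log{\left(\frac{33}{32} \right)}}{3} - \log{\left(\frac{11}{12} \right)} + \log{\left(\frac{5}{3} \right)} + \frac{5 \log{\left(3 \right)}}{3}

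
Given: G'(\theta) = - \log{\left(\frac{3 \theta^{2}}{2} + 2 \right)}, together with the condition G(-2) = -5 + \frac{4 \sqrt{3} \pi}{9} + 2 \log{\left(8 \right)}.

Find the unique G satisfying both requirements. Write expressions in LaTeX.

Whatever form G(\theta) takes, its d/d\theta must return the stated G'(\theta).
A general antiderivative is - \theta \log{\left(\frac{3 \theta^{2}}{2} + 2 \right)} + 2 \theta - \frac{4 \sqrt{3} \operatorname{atan}{\left(\frac{\sqrt{3} \theta}{2} \right)}}{3} + C.
The condition gives C = -5 + \frac{4 \sqrt{3} \pi}{9} + 2 \log{\left(8 \right)} - (-4 + \frac{4 \sqrt{3} \pi}{9} + 2 \log{\left(8 \right)}) = -1.
So G(\theta) = - \frac{3 \theta \log{\left(\frac{3 \theta^{2}}{2} + 2 \right)} - 6 \theta + 4 \sqrt{3} \operatorname{atan}{\left(\frac{\sqrt{3} \theta}{2} \right)} + 3}{3}.
Check: d/d\theta[- \frac{3 \theta \log{\left(\frac{3 \theta^{2}}{2} + 2 \right)} - 6 \theta + 4 \sqrt{3} \operatorname{atan}{\left(\frac{\sqrt{3} \theta}{2} \right)} + 3}{3}] = - \log{\left(\frac{3 \theta^{2}}{2} + 2 \right)} = G'(\theta).

G(\theta) = - \frac{3 \theta \log{\left(\frac{3 \theta^{2}}{2} + 2 \right)} - 6 \theta + 4 \sqrt{3} \operatorname{atan}{\left(\frac{\sqrt{3} \theta}{2} \right)} + 3}{3}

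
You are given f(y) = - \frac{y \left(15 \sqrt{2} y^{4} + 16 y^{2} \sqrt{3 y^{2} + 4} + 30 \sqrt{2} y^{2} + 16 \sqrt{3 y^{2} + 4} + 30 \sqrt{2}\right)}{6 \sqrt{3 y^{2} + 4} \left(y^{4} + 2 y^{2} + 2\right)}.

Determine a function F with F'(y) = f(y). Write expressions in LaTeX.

For F(y) to be correct the identity F'(y) - f(y) = 0 must hold.
Check: d/dy[- \frac{5 \sqrt{2} \sqrt{3 y^{2} + 4} + 4 \log{\left(y^{4} + 2 y^{2} + 2 \right)}}{6}] = \frac{- 15 \sqrt{2} y^{5} - 16 y^{3} \sqrt{3 y^{2} + 4} - 30 \sqrt{2} y^{3} - 16 y \sqrt{3 y^{2} + 4} - 30 \sqrt{2} y}{6 y^{4} \sqrt{3 y^{2} + 4} + 12 y^{2} \sqrt{3 y^{2} + 4} + 12 \sqrt{3 y^{2} + 4}}, which equals f(y).

An antiderivative is F(y) = - \frac{5 \sqrt{2} \sqrt{3 y^{2} + 4} + 4 \log{\left(y^{4} + 2 y^{2} + 2 \right)}}{6}.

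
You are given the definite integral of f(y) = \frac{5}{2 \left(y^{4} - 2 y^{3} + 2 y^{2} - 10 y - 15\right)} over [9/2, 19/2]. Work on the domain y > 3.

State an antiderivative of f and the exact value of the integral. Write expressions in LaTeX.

Antiderivative: F(y) = \frac{5 \log{\left(y - 3 \right)}}{112} - \frac{5 \log{\left(y + 1 \right)}}{48} + \frac{5 \log{\left(y^{2} + 5 \right)}}{168} - \frac{\sqrt{5} \operatorname{atan}{\left(\frac{\sqrt{5} y}{5} \right)}}{21}; value = - \frac{5 \log{\left(\frac{21}{2} \right)}}{48} - \frac{\sqrt{5} \operatorname{atan}{\left(\frac{19 \sqrt{5}}{10} \right)}}{21} - \frac{5 \log{\left(\frac{101}{4} \right)}}{168} - \frac{5 \log{\left(\frac{3}{2} \right)}}{112} + \frac{5 \log{\left(\frac{13}{2} \right)}}{112} + \frac{\sqrt{5} \operatorname{atan}{\left(\frac{9 \sqrt{5}}{10} \right)}}{21} + \frac{5 \log{\left(\frac{381}{4} \right)}}{168} + \frac{5 \log{\left(\frac{11}{2} \right)}}{48}

The denominator factors as 2 \left(y - 3\right) \left(y + 1\right) \left(y^{2} + 5\right); partial fractions split f into directly integrable pieces: \frac{5 \left(y - 4\right)}{84 \left(y^{2} + 5\right)} - \frac{5}{48 \left(y + 1\right)} + \frac{5}{112 \left(y - 3\right)}.
F(y) = \frac{5 \log{\left(y - 3 \right)}}{112} - \frac{5 \log{\left(y + 1 \right)}}{48} + \frac{5 \log{\left(y^{2} + 5 \right)}}{168} - \frac{\sqrt{5} \operatorname{atan}{\left(\frac{\sqrt{5} y}{5} \right)}}{21} is an antiderivative of f.
Check: d/dy[\frac{5 \log{\left(y - 3 \right)}}{112} - \frac{5 \log{\left(y + 1 \right)}}{48} + \frac{5 \log{\left(y^{2} + 5 \right)}}{168} - \frac{\sqrt{5} \operatorname{atan}{\left(\frac{\sqrt{5} y}{5} \right)}}{21}] = \frac{5}{2 y^{4} - 4 y^{3} + 4 y^{2} - 20 y - 30}, which equals f(y).
F(19/2) = - \frac{5 \log{\left(\frac{21}{2} \right)}}{48} - \frac{\sqrt{5} \operatorname{atan}{\left(\frac{19 \sqrt{5}}{10} \right)}}{21} + \frac{5 \log{\left(\frac{13}{2} \right)}}{112} + \frac{5 \log{\left(\frac{381}{4} \right)}}{168}; F(9/2) = - \frac{5 \log{\left(\frac{11}{2} \right)}}{48} - \frac{\sqrt{5} \operatorname{atan}{\left(\frac{9 \sqrt{5}}{10} \right)}}{21} + \frac{5 \log{\left(\frac{3}{2} \right)}}{112} + \frac{5 \log{\left(\frac{101}{4} \right)}}{168}.
Integral = F(19/2) - F(9/2) = - \frac{5 \log{\left(\frac{21}{2} \right)}}{48} - \frac{\sqrt{5} \operatorname{atan}{\left(\frac{19 \sqrt{5}}{10} \right)}}{21} - \frac{5 \log{\left(\frac{101}{4} \right)}}{168} - \frac{5 \log{\left(\frac{3}{2} \right)}}{112} + \frac{5 \log{\left(\frac{13}{2} \right)}}{112} + \frac{\sqrt{5} \operatorname{atan}{\left(\frac{9 \sqrt{5}}{10} \right)}}{21} + \frac{5 \log{\left(\frac{381}{4} \right)}}{168} + \frac{5 \log{\left(\frac{11}{2} \right)}}{48}.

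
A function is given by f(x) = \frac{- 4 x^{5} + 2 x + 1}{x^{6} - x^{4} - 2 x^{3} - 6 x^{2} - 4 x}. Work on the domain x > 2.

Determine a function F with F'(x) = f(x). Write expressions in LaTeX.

An antiderivative is F(x) = - \frac{\log{\left(x \right)}}{4} - \frac{41 \log{\left(x - 2 \right)}}{36} - \frac{4 \log{\left(x + 1 \right)}}{3} - \frac{23 \log{\left(x^{2} + 2 \right)}}{36} + \frac{11 \sqrt{2} \operatorname{atan}{\left(\frac{\sqrt{2} x}{2} \right)}}{36} - \frac{1}{3 x + 3}.

The denominator factors as x \left(x - 2\right) \left(x + 1\right)^{2} \left(x^{2} + 2\right); partial fractions split f into directly integrable pieces: - \frac{23 x - 11}{18 \left(x^{2} + 2\right)} - \frac{4}{3 \left(x + 1\right)} + \frac{1}{3 \left(x + 1\right)^{2}} - \frac{41}{36 \left(x - 2\right)} - \frac{1}{4 x}.
Check: d/dx[- \frac{\log{\left(x \right)}}{4} - \frac{41 \log{\left(x - 2 \right)}}{36} - \frac{4 \log{\left(x + 1 \right)}}{3} - \frac{23 \log{\left(x^{2} + 2 \right)}}{36} + \frac{11 \sqrt{2} \operatorname{atan}{\left(\frac{\sqrt{2} x}{2} \right)}}{36} - \frac{1}{3 x + 3}] = \frac{- 4 x^{5} + 2 x + 1}{x^{6} - x^{4} - 2 x^{3} - 6 x^{2} - 4 x} = f(x).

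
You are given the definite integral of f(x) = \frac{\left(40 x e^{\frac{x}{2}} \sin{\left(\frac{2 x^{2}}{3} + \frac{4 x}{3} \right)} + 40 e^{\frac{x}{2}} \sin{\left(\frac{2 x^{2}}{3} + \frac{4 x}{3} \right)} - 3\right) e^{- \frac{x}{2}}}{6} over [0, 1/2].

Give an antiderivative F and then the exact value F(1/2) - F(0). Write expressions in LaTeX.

Antiderivative: F(x) = - 5 \cos{\left(\frac{2 x^{2}}{3} + \frac{4 x}{3} \right)} + e^{- \frac{x}{2}}; value = - 5 \cos{\left(\frac{5}{6} \right)} + e^{- \frac{1}{4}} + 4

Since d/dx undoes antidifferentiation here, F'(x) = f(x) is required of F(x).
F(x) = - 5 \cos{\left(\frac{2 x^{2}}{3} + \frac{4 x}{3} \right)} + e^{- \frac{x}{2}} is an antiderivative of f.
Check: d/dx[- 5 \cos{\left(\frac{2 x^{2}}{3} + \frac{4 x}{3} \right)} + e^{- \frac{x}{2}}] = \frac{\left(40 x e^{\frac{x}{2}} \sin{\left(\frac{2 x^{2}}{3} + \frac{4 x}{3} \right)} + 40 e^{\frac{x}{2}} \sin{\left(\frac{2 x^{2}}{3} + \frac{4 x}{3} \right)} - 3\right) e^{- \frac{x}{2}}}{6} = f(x).
F(1/2) = - 5 \cos{\left(\frac{5}{6} \right)} + e^{- \frac{1}{4}}; F(0) = -4.
Integral = F(1/2) - F(0) = - 5 \cos{\left(\frac{5}{6} \right)} + e^{- \frac{1}{4}} + 4.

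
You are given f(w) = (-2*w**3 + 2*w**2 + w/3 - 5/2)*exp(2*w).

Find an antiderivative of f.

An antiderivative is F(w) = -w**3*exp(2*w) + 5*w**2*exp(2*w)/2 - 7*w*exp(2*w)/3 - exp(2*w)/12.

f has the shape u'v + uv' for u = -w**3 + 5*w**2/2 - 7*w/3 - 1/12 and v = exp(2*w) — it is the derivative of the product u*v.
Check: d/dw[-w**3*exp(2*w) + 5*w**2*exp(2*w)/2 - 7*w*exp(2*w)/3 - exp(2*w)/12] = -2*w**3*exp(2*w) + 2*w**2*exp(2*w) + w*exp(2*w)/3 - 5*exp(2*w)/2, which equals f(w).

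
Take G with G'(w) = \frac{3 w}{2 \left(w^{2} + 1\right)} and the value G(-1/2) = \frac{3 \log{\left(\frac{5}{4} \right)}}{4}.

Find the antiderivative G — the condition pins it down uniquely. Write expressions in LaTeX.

G(w) = \frac{3 \log{\left(w^{2} + 1 \right)}}{4}

G'(w) matches the chain-rule pattern g'(h)*h' with inner function h(w) = w^{2} + 1; substituting u = h(w) collapses the integral.
A general antiderivative is \frac{3 \log{\left(w^{2} + 1 \right)}}{4} + C.
The condition gives C = \frac{3 \log{\left(\frac{5}{4} \right)}}{4} - (\frac{3 \log{\left(\frac{5}{4} \right)}}{4}) = 0.
So G(w) = \frac{3 \log{\left(w^{2} + 1 \right)}}{4}.
Check: d/dw[\frac{3 \log{\left(w^{2} + 1 \right)}}{4}] = \frac{3 w}{2 w^{2} + 2}, which equals G'(w).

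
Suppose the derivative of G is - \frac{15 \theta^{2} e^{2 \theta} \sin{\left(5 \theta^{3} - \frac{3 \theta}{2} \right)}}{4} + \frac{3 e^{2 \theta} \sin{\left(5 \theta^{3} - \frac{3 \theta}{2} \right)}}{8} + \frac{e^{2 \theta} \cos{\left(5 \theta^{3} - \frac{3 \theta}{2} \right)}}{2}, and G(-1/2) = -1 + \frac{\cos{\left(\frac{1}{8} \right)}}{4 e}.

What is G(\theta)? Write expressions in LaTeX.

G(\theta) = \frac{e^{2 \theta} \cos{\left(5 \theta^{3} - \frac{3 \theta}{2} \right)} - 4}{4}

G'(\theta) has the shape u'v + uv' for u = \frac{\cos{\left(5 \theta^{3} - \frac{3 \theta}{2} \right)}}{4} and v = e^{2 \theta} — it is the derivative of the product u*v.
A general antiderivative is \frac{e^{2 \theta} \cos{\left(5 \theta^{3} - \frac{3 \theta}{2} \right)}}{4} + C.
The condition gives C = -1 + \frac{\cos{\left(\frac{1}{8} \right)}}{4 e} - (\frac{\cos{\left(\frac{1}{8} \right)}}{4 e}) = -1.
So G(\theta) = \frac{e^{2 \theta} \cos{\left(5 \theta^{3} - \frac{3 \theta}{2} \right)} - 4}{4}.
Check: d/d\theta[\frac{e^{2 \theta} \cos{\left(5 \theta^{3} - \frac{3 \theta}{2} \right)} - 4}{4}] = - \frac{15 \theta^{2} e^{2 \theta} \sin{\left(5 \theta^{3} - \frac{3 \theta}{2} \right)}}{4} + \frac{3 e^{2 \theta} \sin{\left(5 \theta^{3} - \frac{3 \theta}{2} \right)}}{8} + \frac{e^{2 \theta} \cos{\left(5 \theta^{3} - \frac{3 \theta}{2} \right)}}{2} = G'(\theta).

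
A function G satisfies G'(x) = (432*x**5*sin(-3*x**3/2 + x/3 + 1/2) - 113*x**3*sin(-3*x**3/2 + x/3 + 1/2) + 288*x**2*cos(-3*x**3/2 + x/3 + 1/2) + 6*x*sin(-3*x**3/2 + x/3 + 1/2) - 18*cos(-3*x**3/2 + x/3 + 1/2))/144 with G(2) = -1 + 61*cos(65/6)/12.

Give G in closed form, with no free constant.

G(x) = (x*(16*x**2 - 3)*cos(-3*x**3/2 + x/3 + 1/2) - 24)/24

Recognize the product-rule pattern: G'(x) = u'v + uv' with u = 2*x**3/3 - x/8, v = cos(-3*x**3/2 + x/3 + 1/2), so integration by parts undoes it.
A general antiderivative is (4*x**3/3 - x/4)*cos(-3*x**3/2 + x/3 + 1/2)/2 + C.
The condition gives C = -1 + 61*cos(65/6)/12 - (61*cos(65/6)/12) = -1.
So G(x) = (x*(16*x**2 - 3)*cos(-3*x**3/2 + x/3 + 1/2) - 24)/24.
Check: d/dx[(x*(16*x**2 - 3)*cos(-3*x**3/2 + x/3 + 1/2) - 24)/24] = 3*x**5*sin(-3*x**3/2 + x/3 + 1/2) - 113*x**3*sin(-3*x**3/2 + x/3 + 1/2)/144 + 2*x**2*cos(-3*x**3/2 + x/3 + 1/2) + x*sin(-3*x**3/2 + x/3 + 1/2)/24 - cos(-3*x**3/2 + x/3 + 1/2)/8, which equals G'(x).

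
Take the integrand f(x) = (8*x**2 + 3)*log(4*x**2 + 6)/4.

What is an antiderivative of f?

An antiderivative is F(x) = 2*x**3*log(4*x**2 + 6)/3 - 4*x**3/9 + 3*x*log(4*x**2 + 6)/4 + x/2 - sqrt(6)*atan(sqrt(6)*x/3)/4.

Since d/dx undoes antidifferentiation here, F'(x) = f(x) is required of F(x).
Check: d/dx[2*x**3*log(4*x**2 + 6)/3 - 4*x**3/9 + 3*x*log(4*x**2 + 6)/4 + x/2 - sqrt(6)*atan(sqrt(6)*x/3)/4] = 2*x**2*log(2*x**2 + 3) + 2*x**2*log(2) + 3*log(2*x**2 + 3)/4 + 3*log(2)/4, which equals f(x).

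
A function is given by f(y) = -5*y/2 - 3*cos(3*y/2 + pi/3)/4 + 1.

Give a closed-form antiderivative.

An antiderivative is F(y) = -5*y**2/4 + y - sin(3*y/2 + pi/3)/2.

Integrate term by term and add the pieces.
Check: d/dy[-5*y**2/4 + y - sin(3*y/2 + pi/3)/2] = -5*y/2 - 3*cos(3*y/2 + pi/3)/4 + 1 = f(y).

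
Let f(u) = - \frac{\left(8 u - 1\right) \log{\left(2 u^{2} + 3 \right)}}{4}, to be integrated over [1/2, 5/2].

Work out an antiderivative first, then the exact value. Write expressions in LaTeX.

Antiderivative: F(u) = - u^{2} \log{\left(2 u^{2} + 3 \right)} + u^{2} + \frac{u \log{\left(2 u^{2} + 3 \right)}}{4} - \frac{u}{2} - \frac{3 \log{\left(u^{2} + \frac{3}{2} \right)}}{2} + \frac{\sqrt{6} \operatorname{atan}{\left(\frac{\sqrt{6} u}{3} \right)}}{4}; value = - \frac{45 \log{\left(\frac{31}{2} \right)}}{8} - \frac{3 \log{\left(\frac{31}{4} \right)}}{2} - \frac{\sqrt{6} \operatorname{atan}{\left(\frac{\sqrt{6}}{6} \right)}}{4} + \frac{\log{\left(\frac{7}{2} \right)}}{8} + \frac{\sqrt{6} \operatorname{atan}{\left(\frac{5 \sqrt{6}}{6} \right)}}{4} + \frac{3 \log{\left(\frac{7}{4} \right)}}{2} + 5

An antiderivative F(u) passes only if d/du[F] lands on f(u) exactly.
F(u) = - u^{2} \log{\left(2 u^{2} + 3 \right)} + u^{2} + \frac{u \log{\left(2 u^{2} + 3 \right)}}{4} - \frac{u}{2} - \frac{3 \log{\left(u^{2} + \frac{3}{2} \right)}}{2} + \frac{\sqrt{6} \operatorname{atan}{\left(\frac{\sqrt{6} u}{3} \right)}}{4} is an antiderivative of f.
Check: d/du[- u^{2} \log{\left(2 u^{2} + 3 \right)} + u^{2} + \frac{u \log{\left(2 u^{2} + 3 \right)}}{4} - \frac{u}{2} - \frac{3 \log{\left(u^{2} + \frac{3}{2} \right)}}{2} + \frac{\sqrt{6} \operatorname{atan}{\left(\frac{\sqrt{6} u}{3} \right)}}{4}] = - 2 u \log{\left(2 u^{2} + 3 \right)} + \frac{\log{\left(2 u^{2} + 3 \right)}}{4}, which equals f(u).
F(5/2) = - \frac{45 \log{\left(\frac{31}{2} \right)}}{8} - \frac{3 \log{\left(\frac{31}{4} \right)}}{2} + \frac{\sqrt{6} \operatorname{atan}{\left(\frac{5 \sqrt{6}}{6} \right)}}{4} + 5; F(1/2) = - \frac{3 \log{\left(\frac{7}{4} \right)}}{2} - \frac{\log{\left(\frac{7}{2} \right)}}{8} + \frac{\sqrt{6} \operatorname{atan}{\left(\frac{\sqrt{6}}{6} \right)}}{4}.
Integral = F(5/2) - F(1/2) = - \frac{45 \log{\left(\frac{31}{2} \right)}}{8} - \frac{3 \log{\left(\frac{31}{4} \right)}}{2} - \frac{\sqrt{6} \operatorname{atan}{\left(\frac{\sqrt{6}}{6} \right)}}{4} + \frac{\log{\left(\frac{7}{2} \right)}}{8} + \frac{\sqrt{6} \operatorname{atan}{\left(\frac{5 \sqrt{6}}{6} \right)}}{4} + \frac{3 \log{\left(\frac{7}{4} \right)}}{2} + 5.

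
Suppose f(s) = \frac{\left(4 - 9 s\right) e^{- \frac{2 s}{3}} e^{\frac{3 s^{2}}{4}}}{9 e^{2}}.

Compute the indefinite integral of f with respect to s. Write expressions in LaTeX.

F(s) = - \frac{2 e^{- \frac{2 s}{3}} e^{\frac{3 s^{2}}{4}}}{3 e^{2}} + C

f matches the chain-rule pattern g'(h)*h' with inner function h(s) = \frac{3 s^{2}}{4} - \frac{2 s}{3} - 2; substituting u = h(s) collapses the integral.
Check: d/ds[- \frac{2 e^{- \frac{2 s}{3}} e^{\frac{3 s^{2}}{4}}}{3 e^{2}}] = \frac{\left(- 9 s e^{\frac{3 s^{2}}{4}} + 4 e^{\frac{3 s^{2}}{4}}\right) e^{- \frac{2 s}{3}}}{9 e^{2}}, which equals f(s).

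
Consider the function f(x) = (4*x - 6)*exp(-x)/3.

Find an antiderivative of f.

An antiderivative is F(x) = (2 - 4*x)*exp(-x)/3.

Recognize the product-rule pattern: f = u'v + uv' with u = 2/3 - 4*x/3, v = exp(-x), so integration by parts undoes it.
Check: d/dx[(2 - 4*x)*exp(-x)/3] = (4*x - 6)*exp(-x)/3 = f(x).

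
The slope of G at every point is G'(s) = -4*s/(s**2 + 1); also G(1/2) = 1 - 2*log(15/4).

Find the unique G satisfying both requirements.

G'(s) matches the chain-rule pattern g'(h)*h' with inner function h(s) = 3*s**2 + 3; substituting u = h(s) collapses the integral.
A general antiderivative is -2*log(3*s**2 + 3) + C.
The condition gives C = 1 - 2*log(15/4) - (-2*log(15/4)) = 1.
So G(s) = 1 - 2*log(3*s**2 + 3).
Check: d/ds[1 - 2*log(3*s**2 + 3)] = -4*s/(s**2 + 1) = G'(s).

G(s) = 1 - 2*log(3*s**2 + 3)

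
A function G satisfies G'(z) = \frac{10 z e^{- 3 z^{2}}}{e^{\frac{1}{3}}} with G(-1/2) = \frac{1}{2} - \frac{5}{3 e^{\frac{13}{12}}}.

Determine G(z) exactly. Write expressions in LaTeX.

G(z) = \frac{\left(3 e^{\frac{1}{3}} e^{3 z^{2}} - 10\right) e^{- 3 z^{2}}}{6 e^{\frac{1}{3}}}

G'(z) matches the chain-rule pattern g'(h)*h' with inner function h(z) = - 3 z^{2} - \frac{1}{3}; substituting u = h(z) collapses the integral.
A general antiderivative is - \frac{5 e^{- 3 z^{2} - \frac{1}{3}}}{3} + C.
The condition gives C = \frac{1}{2} - \frac{5}{3 e^{\frac{13}{12}}} - (- \frac{5}{3 e^{\frac{13}{12}}}) = \frac{1}{2}.
So G(z) = \frac{\left(3 e^{\frac{1}{3}} e^{3 z^{2}} - 10\right) e^{- 3 z^{2}}}{6 e^{\frac{1}{3}}}.
Check: d/dz[\frac{\left(3 e^{\frac{1}{3}} e^{3 z^{2}} - 10\right) e^{- 3 z^{2}}}{6 e^{\frac{1}{3}}}] = \frac{10 z e^{- 3 z^{2}}}{e^{\frac{1}{3}}} = G'(z).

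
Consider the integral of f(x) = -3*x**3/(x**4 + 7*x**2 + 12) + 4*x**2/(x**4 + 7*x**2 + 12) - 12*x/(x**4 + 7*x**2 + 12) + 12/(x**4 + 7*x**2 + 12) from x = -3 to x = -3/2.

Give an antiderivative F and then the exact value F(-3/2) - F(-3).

The integrand splits into summands that can be handled one at a time.
F(x) = (-3*log(x**2 + 3) + 4*atan(x/2))/2 is an antiderivative of f.
Check: d/dx[(-3*log(x**2 + 3) + 4*atan(x/2))/2] = (-3*x**3 + 4*x**2 - 12*x + 12)/(x**4 + 7*x**2 + 12), which equals f(x).
F(-3/2) = -3*log(21/4)/2 - 2*atan(3/4); F(-3) = -3*log(12)/2 - 2*atan(3/2).
Integral = F(-3/2) - F(-3) = -3*log(21/4)/2 - 2*atan(3/4) + 2*atan(3/2) + 3*log(12)/2.

Antiderivative: F(x) = (-3*log(x**2 + 3) + 4*atan(x/2))/2; value = -3*log(21/4)/2 - 2*atan(3/4) + 2*atan(3/2) + 3*log(12)/2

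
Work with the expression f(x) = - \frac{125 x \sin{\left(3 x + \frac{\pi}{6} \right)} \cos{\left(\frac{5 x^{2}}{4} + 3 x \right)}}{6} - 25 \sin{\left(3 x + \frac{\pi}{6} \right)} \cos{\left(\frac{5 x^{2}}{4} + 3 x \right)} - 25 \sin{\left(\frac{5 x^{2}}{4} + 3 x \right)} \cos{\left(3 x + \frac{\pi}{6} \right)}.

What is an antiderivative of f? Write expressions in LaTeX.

An antiderivative is F(x) = - \frac{25 \sin{\left(3 x + \frac{\pi}{6} \right)} \sin{\left(\frac{5 x^{2}}{4} + 3 x \right)}}{3}.

f has the shape u'v + uv' for u = - \frac{25 \sin{\left(3 x + \frac{\pi}{6} \right)}}{3} and v = \sin{\left(\frac{5 x^{2}}{4} + 3 x \right)} — it is the derivative of the product u*v.
Check: d/dx[- \frac{25 \sin{\left(3 x + \frac{\pi}{6} \right)} \sin{\left(\frac{5 x^{2}}{4} + 3 x \right)}}{3}] = - \frac{125 x \sin{\left(3 x + \frac{\pi}{6} \right)} \cos{\left(\frac{5 x^{2}}{4} + 3 x \right)}}{6} - 25 \sin{\left(3 x + \frac{\pi}{6} \right)} \cos{\left(\frac{5 x^{2}}{4} + 3 x \right)} - 25 \sin{\left(\frac{5 x^{2}}{4} + 3 x \right)} \cos{\left(3 x + \frac{\pi}{6} \right)} = f(x).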